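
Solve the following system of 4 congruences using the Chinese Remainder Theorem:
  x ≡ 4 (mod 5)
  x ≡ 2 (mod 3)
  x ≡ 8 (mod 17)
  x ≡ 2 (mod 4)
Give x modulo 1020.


Product of moduli M = 5 · 3 · 17 · 4 = 1020.
Merge one congruence at a time:
  Start: x ≡ 4 (mod 5).
  Combine with x ≡ 2 (mod 3); new modulus lcm = 15.
    Write x = 4 + 5·t and substitute into x ≡ 2 (mod 3): 5·t ≡ 2 − 4 = -2 (mod 3).
    Reduce coefficients mod 3: 2·t ≡ 1 (mod 3).
    The inverse of 2 mod 3 is 2 (since 2·2 = 4 = 1·3 + 1), so t ≡ 2·1 = 2 ≡ 2 (mod 3).
    Then x = 4 + 5·2 = 14, valid modulo lcm(5, 3) = 15: x ≡ 14 (mod 15).
  Combine with x ≡ 8 (mod 17); new modulus lcm = 255.
    Write x = 14 + 15·t and substitute into x ≡ 8 (mod 17): 15·t ≡ 8 − 14 = -6 (mod 17).
    Reduce coefficients mod 17: 15·t ≡ 11 (mod 17).
    The inverse of 15 mod 17 is 8 (since 15·8 = 120 = 7·17 + 1), so t ≡ 8·11 = 88 ≡ 3 (mod 17).
    Then x = 14 + 15·3 = 59, valid modulo lcm(15, 17) = 255: x ≡ 59 (mod 255).
  Combine with x ≡ 2 (mod 4); new modulus lcm = 1020.
    Write x = 59 + 255·t and substitute into x ≡ 2 (mod 4): 255·t ≡ 2 − 59 = -57 (mod 4).
    Reduce coefficients mod 4: 3·t ≡ 3 (mod 4).
    The inverse of 3 mod 4 is 3 (since 3·3 = 9 = 2·4 + 1), so t ≡ 3·3 = 9 ≡ 1 (mod 4).
    Then x = 59 + 255·1 = 314, valid modulo lcm(255, 4) = 1020: x ≡ 314 (mod 1020).
Verify against each original: 314 mod 5 = 4, 314 mod 3 = 2, 314 mod 17 = 8, 314 mod 4 = 2.

x ≡ 314 (mod 1020).


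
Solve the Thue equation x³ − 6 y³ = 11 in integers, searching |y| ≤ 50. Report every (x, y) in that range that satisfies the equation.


The equation is x³ - 6y³ = 11. For fixed y, x³ = 6·y³ + 11, so a solution requires the RHS to be a perfect cube.
Strategy: iterate y from -50 to 50, compute RHS = 6·y³ + 11, and check whether it is a (positive or negative) perfect cube.
Check small values of y:
  y = 0: RHS = 11 is not a perfect cube.
  y = 1: RHS = 17 is not a perfect cube.
  y = -1: RHS = 5 is not a perfect cube.
  y = 2: RHS = 59 is not a perfect cube.
  y = -2: RHS = -37 is not a perfect cube.
  y = 3: RHS = 173 is not a perfect cube.
  y = -3: RHS = -151 is not a perfect cube.
Continuing the search up to |y| = 50 finds no solutions either.
No (x, y) in the scanned range satisfies the equation.

No integer solutions with |y| ≤ 50.


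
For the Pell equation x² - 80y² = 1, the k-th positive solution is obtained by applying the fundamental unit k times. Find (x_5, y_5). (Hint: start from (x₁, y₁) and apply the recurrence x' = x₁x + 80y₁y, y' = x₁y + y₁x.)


Step 1: Find the fundamental solution (x₁, y₁) of x² - 80y² = 1.
  Expand √80 as a continued fraction. a₀ = ⌊√80⌋ = 8; iterate m_{k+1} = d_k·a_k − m_k, d_{k+1} = (80 − m_{k+1}²)/d_k, a_{k+1} = ⌊(a₀ + m_{k+1})/d_{k+1}⌋ (starting m₀ = 0, d₀ = 1), with convergents p_k = a_k·p_{k-1} + p_{k-2}, q_k = a_k·q_{k-1} + q_{k-2} (p₋₁ = 1, q₋₁ = 0):
  k = 0: a₀ = 8; p₀/q₀ = 8/1; p₀² − 80·q₀² = 64 − 80 = -16.
  k = 1: m = 8, d = 16, a = ⌊(8 + 8)/16⌋ = 1; p/q = (1·8 + 1)/(1·1 + 0) = 9/1; p² − 80·q² = 81 − 80 = 1.
  The first convergent with p² − 80·q² = 1 gives the fundamental solution (x₁, y₁) = (9, 1).
Step 2: Apply the recurrence (x_{n+1}, y_{n+1}) = (x₁x_n + 80y₁y_n, x₁y_n + y₁x_n) repeatedly.
  From (x_1, y_1) = (9, 1): x_2 = 9·9 + 80·1·1 = 161; y_2 = 9·1 + 1·9 = 18.
  From (x_2, y_2) = (161, 18): x_3 = 9·161 + 80·1·18 = 2889; y_3 = 9·18 + 1·161 = 323.
  From (x_3, y_3) = (2889, 323): x_4 = 9·2889 + 80·1·323 = 51841; y_4 = 9·323 + 1·2889 = 5796.
  From (x_4, y_4) = (51841, 5796): x_5 = 9·51841 + 80·1·5796 = 930249; y_5 = 9·5796 + 1·51841 = 104005.
Step 3: Verify x_5² - 80·y_5² = 865363202001 - 865363202000 = 1 (should be 1). ✓

(x_1, y_1) = (9, 1); (x_5, y_5) = (930249, 104005).


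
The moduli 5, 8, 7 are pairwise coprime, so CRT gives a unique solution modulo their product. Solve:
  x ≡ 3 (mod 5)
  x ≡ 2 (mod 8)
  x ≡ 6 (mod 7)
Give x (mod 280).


Moduli 5, 8, 7 are pairwise coprime; by CRT there is a unique solution modulo M = 5 · 8 · 7 = 280.
Solve pairwise, accumulating the modulus:
  Start with x ≡ 3 (mod 5).
  Combine with x ≡ 2 (mod 8): since gcd(5, 8) = 1, we get a unique residue mod 40.
    Write x = 3 + 5·t and substitute into x ≡ 2 (mod 8): 5·t ≡ 2 − 3 = -1 (mod 8).
    Reduce coefficients mod 8: 5·t ≡ 7 (mod 8).
    The inverse of 5 mod 8 is 5 (since 5·5 = 25 = 3·8 + 1), so t ≡ 5·7 = 35 ≡ 3 (mod 8).
    Then x = 3 + 5·3 = 18, valid modulo lcm(5, 8) = 40: x ≡ 18 (mod 40).
  Combine with x ≡ 6 (mod 7): since gcd(40, 7) = 1, we get a unique residue mod 280.
    Write x = 18 + 40·t and substitute into x ≡ 6 (mod 7): 40·t ≡ 6 − 18 = -12 (mod 7).
    Reduce coefficients mod 7: 5·t ≡ 2 (mod 7).
    The inverse of 5 mod 7 is 3 (since 5·3 = 15 = 2·7 + 1), so t ≡ 3·2 = 6 ≡ 6 (mod 7).
    Then x = 18 + 40·6 = 258, valid modulo lcm(40, 7) = 280: x ≡ 258 (mod 280).
Verify: 258 mod 5 = 3 ✓, 258 mod 8 = 2 ✓, 258 mod 7 = 6 ✓.

x ≡ 258 (mod 280).


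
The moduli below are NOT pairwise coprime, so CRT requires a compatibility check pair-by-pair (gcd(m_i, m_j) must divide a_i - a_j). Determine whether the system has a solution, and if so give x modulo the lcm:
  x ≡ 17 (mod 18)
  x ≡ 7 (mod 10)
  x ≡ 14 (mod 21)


Moduli 18, 10, 21 are not pairwise coprime, so CRT works modulo lcm(m_i) when all pairwise compatibility conditions hold.
Pairwise compatibility: gcd(m_i, m_j) must divide a_i - a_j for every pair.
Merge one congruence at a time:
  Start: x ≡ 17 (mod 18).
  Combine with x ≡ 7 (mod 10): gcd(18, 10) = 2; 7 - 17 = -10, which IS divisible by 2, so compatible.
    Write x = 17 + 18·t and substitute into x ≡ 7 (mod 10): 18·t ≡ 7 − 17 = -10 (mod 10).
    Divide the congruence (and modulus) by g = 2: 9·t ≡ -5 (mod 5).
    Reduce coefficients mod 5: 4·t ≡ 0 (mod 5).
    The inverse of 4 mod 5 is 4 (since 4·4 = 16 = 3·5 + 1), so t ≡ 4·0 = 0 ≡ 0 (mod 5).
    Then x = 17 + 18·0 = 17, valid modulo lcm(18, 10) = 90: x ≡ 17 (mod 90).
  Combine with x ≡ 14 (mod 21): gcd(90, 21) = 3; 14 - 17 = -3, which IS divisible by 3, so compatible.
    Write x = 17 + 90·t and substitute into x ≡ 14 (mod 21): 90·t ≡ 14 − 17 = -3 (mod 21).
    Divide the congruence (and modulus) by g = 3: 30·t ≡ -1 (mod 7).
    Reduce coefficients mod 7: 2·t ≡ 6 (mod 7).
    The inverse of 2 mod 7 is 4 (since 2·4 = 8 = 1·7 + 1), so t ≡ 4·6 = 24 ≡ 3 (mod 7).
    Then x = 17 + 90·3 = 287, valid modulo lcm(90, 21) = 630: x ≡ 287 (mod 630).
Verify: 287 mod 18 = 17, 287 mod 10 = 7, 287 mod 21 = 14.

x ≡ 287 (mod 630).


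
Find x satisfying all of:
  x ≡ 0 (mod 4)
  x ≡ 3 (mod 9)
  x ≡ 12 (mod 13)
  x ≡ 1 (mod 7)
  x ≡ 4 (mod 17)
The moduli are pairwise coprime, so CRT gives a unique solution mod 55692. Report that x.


Product of moduli M = 4 · 9 · 13 · 7 · 17 = 55692.
Merge one congruence at a time:
  Start: x ≡ 0 (mod 4).
  Combine with x ≡ 3 (mod 9); new modulus lcm = 36.
    Write x = 0 + 4·t and substitute into x ≡ 3 (mod 9): 4·t ≡ 3 − 0 = 3 (mod 9).
    The inverse of 4 mod 9 is 7 (since 4·7 = 28 = 3·9 + 1), so t ≡ 7·3 = 21 ≡ 3 (mod 9).
    Then x = 0 + 4·3 = 12, valid modulo lcm(4, 9) = 36: x ≡ 12 (mod 36).
  Combine with x ≡ 12 (mod 13); new modulus lcm = 468.
    Write x = 12 + 36·t and substitute into x ≡ 12 (mod 13): 36·t ≡ 12 − 12 = 0 (mod 13).
    Reduce coefficients mod 13: 10·t ≡ 0 (mod 13).
    The inverse of 10 mod 13 is 4 (since 10·4 = 40 = 3·13 + 1), so t ≡ 4·0 = 0 ≡ 0 (mod 13).
    Then x = 12 + 36·0 = 12, valid modulo lcm(36, 13) = 468: x ≡ 12 (mod 468).
  Combine with x ≡ 1 (mod 7); new modulus lcm = 3276.
    Write x = 12 + 468·t and substitute into x ≡ 1 (mod 7): 468·t ≡ 1 − 12 = -11 (mod 7).
    Reduce coefficients mod 7: 6·t ≡ 3 (mod 7).
    The inverse of 6 mod 7 is 6 (since 6·6 = 36 = 5·7 + 1), so t ≡ 6·3 = 18 ≡ 4 (mod 7).
    Then x = 12 + 468·4 = 1884, valid modulo lcm(468, 7) = 3276: x ≡ 1884 (mod 3276).
  Combine with x ≡ 4 (mod 17); new modulus lcm = 55692.
    Write x = 1884 + 3276·t and substitute into x ≡ 4 (mod 17): 3276·t ≡ 4 − 1884 = -1880 (mod 17).
    Reduce coefficients mod 17: 12·t ≡ 7 (mod 17).
    The inverse of 12 mod 17 is 10 (since 12·10 = 120 = 7·17 + 1), so t ≡ 10·7 = 70 ≡ 2 (mod 17).
    Then x = 1884 + 3276·2 = 8436, valid modulo lcm(3276, 17) = 55692: x ≡ 8436 (mod 55692).
Verify against each original: 8436 mod 4 = 0, 8436 mod 9 = 3, 8436 mod 13 = 12, 8436 mod 7 = 1, 8436 mod 17 = 4.

x ≡ 8436 (mod 55692).


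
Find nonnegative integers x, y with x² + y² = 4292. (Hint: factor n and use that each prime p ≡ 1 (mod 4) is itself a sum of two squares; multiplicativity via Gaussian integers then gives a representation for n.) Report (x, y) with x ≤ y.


Step 1: Factor n = 4292 = 2^2 · 29 · 37.
Step 2: Check the mod-4 condition on each prime factor: 2 = 2 (special); 29 ≡ 1 (mod 4), exponent 1; 37 ≡ 1 (mod 4), exponent 1.
All primes ≡ 3 (mod 4) appear to even exponent (or don't appear), so by the two-squares theorem n IS expressible as a sum of two squares.
Step 3: Build a representation. Group n = k² · m with k = 2 and m = 29 · 37 = 1073 (a product of primes ≡ 1 (mod 4)); a representation of m scales to one of n via (k·x)² + (k·y)² = k²(x² + y²). Each prime p ≡ 1 (mod 4) is itself a sum of two squares; find a² by testing p − a² for a perfect square:
  29: 29 − 1² = 28, 29 − 2² = 25 = 5² ⇒ 29 = 2² + 5².
  37: 37 − 1² = 36 = 6² ⇒ 37 = 1² + 6².
  Combine using the Brahmagupta–Fibonacci identity (a² + b²)(c² + d²) = (ac − bd)² + (ad + bc)² = (ac + bd)² + (ad − bc)²:
  29 · 37 = 1073: from (2² + 5²)(1² + 6²), take (2·1 − 5·6, 2·6 + 5·1) = (2 − 30, 12 + 5) = (-28, 17); dropping signs (only squares matter) gives (28, 17); check 28² + 17² = 784 + 289 = 1073 ✓.
  Scale by k = 2: (2·28, 2·17) = (56, 34).
Step 4: Order so x ≤ y and verify: 34² + 56² = 1156 + 3136 = 4292 = n. ✓

n = 4292 = 34² + 56² (one valid representation with x ≤ y).


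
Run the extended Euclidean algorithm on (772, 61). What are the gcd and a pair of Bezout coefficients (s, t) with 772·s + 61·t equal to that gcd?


Euclidean algorithm on (772, 61) — divide until remainder is 0:
  772 = 12 · 61 + 40
  61 = 1 · 40 + 21
  40 = 1 · 21 + 19
  21 = 1 · 19 + 2
  19 = 9 · 2 + 1
  2 = 2 · 1 + 0
gcd(772, 61) = 1.
Track Bezout coefficients alongside the remainders: start with r₀ = 772 = a·1 + b·0 (s = 1, t = 0) and r₁ = 61 = a·0 + b·1 (s = 0, t = 1); each new remainder r_{k+1} = r_{k-1} − q_k·r_k inherits s_{k+1} = s_{k-1} − q_k·s_k, t_{k+1} = t_{k-1} − q_k·t_k, so r_k = a·s_k + b·t_k at every step:
  q = 12: r = 40, s = 1 − 12·0 = 1, t = 0 − 12·1 = -12  (check: 772·1 + 61·(-12) = 40)
  q = 1: r = 21, s = 0 − 1·1 = -1, t = 1 − 1·(-12) = 13  (check: 772·(-1) + 61·13 = 21)
  q = 1: r = 19, s = 1 − 1·(-1) = 2, t = -12 − 1·13 = -25  (check: 772·2 + 61·(-25) = 19)
  q = 1: r = 2, s = -1 − 1·2 = -3, t = 13 − 1·(-25) = 38  (check: 772·(-3) + 61·38 = 2)
  q = 9: r = 1, s = 2 − 9·(-3) = 29, t = -25 − 9·38 = -367  (check: 772·29 + 61·(-367) = 1)
The row with r = 1 (the gcd) gives the Bezout coefficients s = 29, t = -367.
Result: 772 · (29) + 61 · (-367) = 1.

gcd(772, 61) = 1; s = 29, t = -367 (check: 772·29 + 61·(-367) = 1).


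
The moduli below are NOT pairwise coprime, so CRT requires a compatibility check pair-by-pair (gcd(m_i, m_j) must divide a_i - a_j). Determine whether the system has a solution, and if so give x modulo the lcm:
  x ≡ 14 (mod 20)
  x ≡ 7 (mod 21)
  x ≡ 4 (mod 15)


Moduli 20, 21, 15 are not pairwise coprime, so CRT works modulo lcm(m_i) when all pairwise compatibility conditions hold.
Pairwise compatibility: gcd(m_i, m_j) must divide a_i - a_j for every pair.
Merge one congruence at a time:
  Start: x ≡ 14 (mod 20).
  Combine with x ≡ 7 (mod 21): gcd(20, 21) = 1; 7 - 14 = -7, which IS divisible by 1, so compatible.
    Write x = 14 + 20·t and substitute into x ≡ 7 (mod 21): 20·t ≡ 7 − 14 = -7 (mod 21).
    Reduce coefficients mod 21: 20·t ≡ 14 (mod 21).
    The inverse of 20 mod 21 is 20 (since 20·20 = 400 = 19·21 + 1), so t ≡ 20·14 = 280 ≡ 7 (mod 21).
    Then x = 14 + 20·7 = 154, valid modulo lcm(20, 21) = 420: x ≡ 154 (mod 420).
  Combine with x ≡ 4 (mod 15): gcd(420, 15) = 15; 4 - 154 = -150, which IS divisible by 15, so compatible.
    Write x = 154 + 420·t and substitute into x ≡ 4 (mod 15): 420·t ≡ 4 − 154 = -150 (mod 15).
    Divide the congruence (and modulus) by g = 15: 28·t ≡ -10 (mod 1).
    Modulo 1 every t works; take t = 0.
    Then x = 154 + 420·0 = 154, valid modulo lcm(420, 15) = 420: x ≡ 154 (mod 420).
Verify: 154 mod 20 = 14, 154 mod 21 = 7, 154 mod 15 = 4.

x ≡ 154 (mod 420).


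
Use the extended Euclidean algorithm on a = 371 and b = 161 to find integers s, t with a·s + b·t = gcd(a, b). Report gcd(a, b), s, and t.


Euclidean algorithm on (371, 161) — divide until remainder is 0:
  371 = 2 · 161 + 49
  161 = 3 · 49 + 14
  49 = 3 · 14 + 7
  14 = 2 · 7 + 0
gcd(371, 161) = 7.
Track Bezout coefficients alongside the remainders: start with r₀ = 371 = a·1 + b·0 (s = 1, t = 0) and r₁ = 161 = a·0 + b·1 (s = 0, t = 1); each new remainder r_{k+1} = r_{k-1} − q_k·r_k inherits s_{k+1} = s_{k-1} − q_k·s_k, t_{k+1} = t_{k-1} − q_k·t_k, so r_k = a·s_k + b·t_k at every step:
  q = 2: r = 49, s = 1 − 2·0 = 1, t = 0 − 2·1 = -2  (check: 371·1 + 161·(-2) = 49)
  q = 3: r = 14, s = 0 − 3·1 = -3, t = 1 − 3·(-2) = 7  (check: 371·(-3) + 161·7 = 14)
  q = 3: r = 7, s = 1 − 3·(-3) = 10, t = -2 − 3·7 = -23  (check: 371·10 + 161·(-23) = 7)
The row with r = 7 (the gcd) gives the Bezout coefficients s = 10, t = -23.
Result: 371 · (10) + 161 · (-23) = 7.

gcd(371, 161) = 7; s = 10, t = -23 (check: 371·10 + 161·(-23) = 7).


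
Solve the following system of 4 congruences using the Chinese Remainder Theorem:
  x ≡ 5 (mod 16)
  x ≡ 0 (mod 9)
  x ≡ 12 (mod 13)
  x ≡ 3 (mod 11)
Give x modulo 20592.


Product of moduli M = 16 · 9 · 13 · 11 = 20592.
Merge one congruence at a time:
  Start: x ≡ 5 (mod 16).
  Combine with x ≡ 0 (mod 9); new modulus lcm = 144.
    Write x = 5 + 16·t and substitute into x ≡ 0 (mod 9): 16·t ≡ 0 − 5 = -5 (mod 9).
    Reduce coefficients mod 9: 7·t ≡ 4 (mod 9).
    The inverse of 7 mod 9 is 4 (since 7·4 = 28 = 3·9 + 1), so t ≡ 4·4 = 16 ≡ 7 (mod 9).
    Then x = 5 + 16·7 = 117, valid modulo lcm(16, 9) = 144: x ≡ 117 (mod 144).
  Combine with x ≡ 12 (mod 13); new modulus lcm = 1872.
    Write x = 117 + 144·t and substitute into x ≡ 12 (mod 13): 144·t ≡ 12 − 117 = -105 (mod 13).
    Reduce coefficients mod 13: 1·t ≡ 12 (mod 13).
    So t ≡ 12 (mod 13).
    Then x = 117 + 144·12 = 1845, valid modulo lcm(144, 13) = 1872: x ≡ 1845 (mod 1872).
  Combine with x ≡ 3 (mod 11); new modulus lcm = 20592.
    Write x = 1845 + 1872·t and substitute into x ≡ 3 (mod 11): 1872·t ≡ 3 − 1845 = -1842 (mod 11).
    Reduce coefficients mod 11: 2·t ≡ 6 (mod 11).
    The inverse of 2 mod 11 is 6 (since 2·6 = 12 = 1·11 + 1), so t ≡ 6·6 = 36 ≡ 3 (mod 11).
    Then x = 1845 + 1872·3 = 7461, valid modulo lcm(1872, 11) = 20592: x ≡ 7461 (mod 20592).
Verify against each original: 7461 mod 16 = 5, 7461 mod 9 = 0, 7461 mod 13 = 12, 7461 mod 11 = 3.

x ≡ 7461 (mod 20592).


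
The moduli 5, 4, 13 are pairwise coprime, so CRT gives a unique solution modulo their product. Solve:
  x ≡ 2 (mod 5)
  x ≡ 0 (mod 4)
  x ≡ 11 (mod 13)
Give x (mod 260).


Moduli 5, 4, 13 are pairwise coprime; by CRT there is a unique solution modulo M = 5 · 4 · 13 = 260.
Solve pairwise, accumulating the modulus:
  Start with x ≡ 2 (mod 5).
  Combine with x ≡ 0 (mod 4): since gcd(5, 4) = 1, we get a unique residue mod 20.
    Write x = 2 + 5·t and substitute into x ≡ 0 (mod 4): 5·t ≡ 0 − 2 = -2 (mod 4).
    Reduce coefficients mod 4: 1·t ≡ 2 (mod 4).
    So t ≡ 2 (mod 4).
    Then x = 2 + 5·2 = 12, valid modulo lcm(5, 4) = 20: x ≡ 12 (mod 20).
  Combine with x ≡ 11 (mod 13): since gcd(20, 13) = 1, we get a unique residue mod 260.
    Write x = 12 + 20·t and substitute into x ≡ 11 (mod 13): 20·t ≡ 11 − 12 = -1 (mod 13).
    Reduce coefficients mod 13: 7·t ≡ 12 (mod 13).
    The inverse of 7 mod 13 is 2 (since 7·2 = 14 = 1·13 + 1), so t ≡ 2·12 = 24 ≡ 11 (mod 13).
    Then x = 12 + 20·11 = 232, valid modulo lcm(20, 13) = 260: x ≡ 232 (mod 260).
Verify: 232 mod 5 = 2 ✓, 232 mod 4 = 0 ✓, 232 mod 13 = 11 ✓.

x ≡ 232 (mod 260).


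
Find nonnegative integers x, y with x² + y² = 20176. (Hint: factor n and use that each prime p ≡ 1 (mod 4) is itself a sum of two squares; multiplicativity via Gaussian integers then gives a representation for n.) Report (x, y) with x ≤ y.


Step 1: Factor n = 20176 = 2^4 · 13 · 97.
Step 2: Check the mod-4 condition on each prime factor: 2 = 2 (special); 13 ≡ 1 (mod 4), exponent 1; 97 ≡ 1 (mod 4), exponent 1.
All primes ≡ 3 (mod 4) appear to even exponent (or don't appear), so by the two-squares theorem n IS expressible as a sum of two squares.
Step 3: Build a representation. Group n = k² · m with k = 4 and m = 13 · 97 = 1261 (a product of primes ≡ 1 (mod 4)); a representation of m scales to one of n via (k·x)² + (k·y)² = k²(x² + y²). Each prime p ≡ 1 (mod 4) is itself a sum of two squares; find a² by testing p − a² for a perfect square:
  13: 13 − 1² = 12, 13 − 2² = 9 = 3² ⇒ 13 = 2² + 3².
  97: 97 − 1² = 96, 97 − 2² = 93, 97 − 3² = 88, 97 − 4² = 81 = 9² ⇒ 97 = 4² + 9².
  Combine using the Brahmagupta–Fibonacci identity (a² + b²)(c² + d²) = (ac − bd)² + (ad + bc)² = (ac + bd)² + (ad − bc)²:
  13 · 97 = 1261: from (2² + 3²)(4² + 9²), take (2·4 − 3·9, 2·9 + 3·4) = (8 − 27, 18 + 12) = (-19, 30); dropping signs (only squares matter) gives (19, 30); check 19² + 30² = 361 + 900 = 1261 ✓.
  Scale by k = 4: (4·19, 4·30) = (76, 120).
Step 4: Order so x ≤ y and verify: 76² + 120² = 5776 + 14400 = 20176 = n. ✓

n = 20176 = 76² + 120² (one valid representation with x ≤ y).


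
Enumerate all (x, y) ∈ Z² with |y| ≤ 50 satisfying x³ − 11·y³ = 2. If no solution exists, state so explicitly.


The equation is x³ - 11y³ = 2. For fixed y, x³ = 11·y³ + 2, so a solution requires the RHS to be a perfect cube.
Strategy: iterate y from -50 to 50, compute RHS = 11·y³ + 2, and check whether it is a (positive or negative) perfect cube.
Check small values of y:
  y = 0: RHS = 2 is not a perfect cube.
  y = 1: RHS = 13 is not a perfect cube.
  y = -1: RHS = -9 is not a perfect cube.
  y = 2: RHS = 90 is not a perfect cube.
  y = -2: RHS = -86 is not a perfect cube.
  y = 3: RHS = 299 is not a perfect cube.
  y = -3: RHS = -295 is not a perfect cube.
Continuing the search up to |y| = 50 finds no solutions either.
No (x, y) in the scanned range satisfies the equation.

No integer solutions with |y| ≤ 50.


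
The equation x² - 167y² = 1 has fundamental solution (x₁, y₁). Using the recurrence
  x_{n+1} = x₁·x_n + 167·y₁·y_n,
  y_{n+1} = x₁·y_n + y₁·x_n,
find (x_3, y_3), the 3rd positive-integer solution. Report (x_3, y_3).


Step 1: Find the fundamental solution (x₁, y₁) of x² - 167y² = 1.
  Expand √167 as a continued fraction. a₀ = ⌊√167⌋ = 12; iterate m_{k+1} = d_k·a_k − m_k, d_{k+1} = (167 − m_{k+1}²)/d_k, a_{k+1} = ⌊(a₀ + m_{k+1})/d_{k+1}⌋ (starting m₀ = 0, d₀ = 1), with convergents p_k = a_k·p_{k-1} + p_{k-2}, q_k = a_k·q_{k-1} + q_{k-2} (p₋₁ = 1, q₋₁ = 0):
  k = 0: a₀ = 12; p₀/q₀ = 12/1; p₀² − 167·q₀² = 144 − 167 = -23.
  k = 1: m = 12, d = 23, a = ⌊(12 + 12)/23⌋ = 1; p/q = (1·12 + 1)/(1·1 + 0) = 13/1; p² − 167·q² = 169 − 167 = 2.
  k = 2: m = 11, d = 2, a = ⌊(12 + 11)/2⌋ = 11; p/q = (11·13 + 12)/(11·1 + 1) = 155/12; p² − 167·q² = 24025 − 24048 = -23.
  k = 3: m = 11, d = 23, a = ⌊(12 + 11)/23⌋ = 1; p/q = (1·155 + 13)/(1·12 + 1) = 168/13; p² − 167·q² = 28224 − 28223 = 1.
  The first convergent with p² − 167·q² = 1 gives the fundamental solution (x₁, y₁) = (168, 13).
Step 2: Apply the recurrence (x_{n+1}, y_{n+1}) = (x₁x_n + 167y₁y_n, x₁y_n + y₁x_n) repeatedly.
  From (x_1, y_1) = (168, 13): x_2 = 168·168 + 167·13·13 = 56447; y_2 = 168·13 + 13·168 = 4368.
  From (x_2, y_2) = (56447, 4368): x_3 = 168·56447 + 167·13·4368 = 18966024; y_3 = 168·4368 + 13·56447 = 1467635.
Step 3: Verify x_3² - 167·y_3² = 359710066368576 - 359710066368575 = 1 (should be 1). ✓

(x_1, y_1) = (168, 13); (x_3, y_3) = (18966024, 1467635).


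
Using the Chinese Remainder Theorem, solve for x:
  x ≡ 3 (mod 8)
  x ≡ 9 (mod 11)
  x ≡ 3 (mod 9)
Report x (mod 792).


Moduli 8, 11, 9 are pairwise coprime; by CRT there is a unique solution modulo M = 8 · 11 · 9 = 792.
Solve pairwise, accumulating the modulus:
  Start with x ≡ 3 (mod 8).
  Combine with x ≡ 9 (mod 11): since gcd(8, 11) = 1, we get a unique residue mod 88.
    Write x = 3 + 8·t and substitute into x ≡ 9 (mod 11): 8·t ≡ 9 − 3 = 6 (mod 11).
    The inverse of 8 mod 11 is 7 (since 8·7 = 56 = 5·11 + 1), so t ≡ 7·6 = 42 ≡ 9 (mod 11).
    Then x = 3 + 8·9 = 75, valid modulo lcm(8, 11) = 88: x ≡ 75 (mod 88).
  Combine with x ≡ 3 (mod 9): since gcd(88, 9) = 1, we get a unique residue mod 792.
    Write x = 75 + 88·t and substitute into x ≡ 3 (mod 9): 88·t ≡ 3 − 75 = -72 (mod 9).
    Reduce coefficients mod 9: 7·t ≡ 0 (mod 9).
    The inverse of 7 mod 9 is 4 (since 7·4 = 28 = 3·9 + 1), so t ≡ 4·0 = 0 ≡ 0 (mod 9).
    Then x = 75 + 88·0 = 75, valid modulo lcm(88, 9) = 792: x ≡ 75 (mod 792).
Verify: 75 mod 8 = 3 ✓, 75 mod 11 = 9 ✓, 75 mod 9 = 3 ✓.

x ≡ 75 (mod 792).


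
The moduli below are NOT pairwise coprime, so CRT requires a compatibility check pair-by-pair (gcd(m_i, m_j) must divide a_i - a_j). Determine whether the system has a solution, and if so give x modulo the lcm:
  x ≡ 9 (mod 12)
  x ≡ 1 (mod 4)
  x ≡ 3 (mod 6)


Moduli 12, 4, 6 are not pairwise coprime, so CRT works modulo lcm(m_i) when all pairwise compatibility conditions hold.
Pairwise compatibility: gcd(m_i, m_j) must divide a_i - a_j for every pair.
Merge one congruence at a time:
  Start: x ≡ 9 (mod 12).
  Combine with x ≡ 1 (mod 4): gcd(12, 4) = 4; 1 - 9 = -8, which IS divisible by 4, so compatible.
    Write x = 9 + 12·t and substitute into x ≡ 1 (mod 4): 12·t ≡ 1 − 9 = -8 (mod 4).
    Divide the congruence (and modulus) by g = 4: 3·t ≡ -2 (mod 1).
    Modulo 1 every t works; take t = 0.
    Then x = 9 + 12·0 = 9, valid modulo lcm(12, 4) = 12: x ≡ 9 (mod 12).
  Combine with x ≡ 3 (mod 6): gcd(12, 6) = 6; 3 - 9 = -6, which IS divisible by 6, so compatible.
    Write x = 9 + 12·t and substitute into x ≡ 3 (mod 6): 12·t ≡ 3 − 9 = -6 (mod 6).
    Divide the congruence (and modulus) by g = 6: 2·t ≡ -1 (mod 1).
    Modulo 1 every t works; take t = 0.
    Then x = 9 + 12·0 = 9, valid modulo lcm(12, 6) = 12: x ≡ 9 (mod 12).
Verify: 9 mod 12 = 9, 9 mod 4 = 1, 9 mod 6 = 3.

x ≡ 9 (mod 12).


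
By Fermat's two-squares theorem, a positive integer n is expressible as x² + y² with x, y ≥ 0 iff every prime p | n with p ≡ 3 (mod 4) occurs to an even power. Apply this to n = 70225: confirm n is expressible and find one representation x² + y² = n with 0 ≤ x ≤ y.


Step 1: Factor n = 70225 = 5^2 · 53^2.
Step 2: Check the mod-4 condition on each prime factor: 5 ≡ 1 (mod 4), exponent 2; 53 ≡ 1 (mod 4), exponent 2.
All primes ≡ 3 (mod 4) appear to even exponent (or don't appear), so by the two-squares theorem n IS expressible as a sum of two squares.
Step 3: Build a representation. Group n = k² · m with k = 5 and m = 53 · 53 = 2809 (a product of primes ≡ 1 (mod 4)); a representation of m scales to one of n via (k·x)² + (k·y)² = k²(x² + y²). Each prime p ≡ 1 (mod 4) is itself a sum of two squares; find a² by testing p − a² for a perfect square:
  53: 53 − 1² = 52, 53 − 2² = 49 = 7² ⇒ 53 = 2² + 7².
  Combine using the Brahmagupta–Fibonacci identity (a² + b²)(c² + d²) = (ac − bd)² + (ad + bc)² = (ac + bd)² + (ad − bc)²:
  53 · 53 = 2809: from (2² + 7²)(2² + 7²), take (2·2 − 7·7, 2·7 + 7·2) = (4 − 49, 14 + 14) = (-45, 28); dropping signs (only squares matter) gives (45, 28); check 45² + 28² = 2025 + 784 = 2809 ✓.
  Scale by k = 5: (5·45, 5·28) = (225, 140).
Step 4: Order so x ≤ y and verify: 140² + 225² = 19600 + 50625 = 70225 = n. ✓

n = 70225 = 140² + 225² (one valid representation with x ≤ y).


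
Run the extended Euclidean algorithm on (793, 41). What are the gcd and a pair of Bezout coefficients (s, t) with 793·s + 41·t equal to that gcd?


Euclidean algorithm on (793, 41) — divide until remainder is 0:
  793 = 19 · 41 + 14
  41 = 2 · 14 + 13
  14 = 1 · 13 + 1
  13 = 13 · 1 + 0
gcd(793, 41) = 1.
Track Bezout coefficients alongside the remainders: start with r₀ = 793 = a·1 + b·0 (s = 1, t = 0) and r₁ = 41 = a·0 + b·1 (s = 0, t = 1); each new remainder r_{k+1} = r_{k-1} − q_k·r_k inherits s_{k+1} = s_{k-1} − q_k·s_k, t_{k+1} = t_{k-1} − q_k·t_k, so r_k = a·s_k + b·t_k at every step:
  q = 19: r = 14, s = 1 − 19·0 = 1, t = 0 − 19·1 = -19  (check: 793·1 + 41·(-19) = 14)
  q = 2: r = 13, s = 0 − 2·1 = -2, t = 1 − 2·(-19) = 39  (check: 793·(-2) + 41·39 = 13)
  q = 1: r = 1, s = 1 − 1·(-2) = 3, t = -19 − 1·39 = -58  (check: 793·3 + 41·(-58) = 1)
The row with r = 1 (the gcd) gives the Bezout coefficients s = 3, t = -58.
Result: 793 · (3) + 41 · (-58) = 1.

gcd(793, 41) = 1; s = 3, t = -58 (check: 793·3 + 41·(-58) = 1).


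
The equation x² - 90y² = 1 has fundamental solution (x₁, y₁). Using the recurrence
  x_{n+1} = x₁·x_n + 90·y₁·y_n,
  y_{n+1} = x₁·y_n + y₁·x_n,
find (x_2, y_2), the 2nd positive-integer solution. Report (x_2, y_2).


Step 1: Find the fundamental solution (x₁, y₁) of x² - 90y² = 1.
  Expand √90 as a continued fraction. a₀ = ⌊√90⌋ = 9; iterate m_{k+1} = d_k·a_k − m_k, d_{k+1} = (90 − m_{k+1}²)/d_k, a_{k+1} = ⌊(a₀ + m_{k+1})/d_{k+1}⌋ (starting m₀ = 0, d₀ = 1), with convergents p_k = a_k·p_{k-1} + p_{k-2}, q_k = a_k·q_{k-1} + q_{k-2} (p₋₁ = 1, q₋₁ = 0):
  k = 0: a₀ = 9; p₀/q₀ = 9/1; p₀² − 90·q₀² = 81 − 90 = -9.
  k = 1: m = 9, d = 9, a = ⌊(9 + 9)/9⌋ = 2; p/q = (2·9 + 1)/(2·1 + 0) = 19/2; p² − 90·q² = 361 − 360 = 1.
  The first convergent with p² − 90·q² = 1 gives the fundamental solution (x₁, y₁) = (19, 2).
Step 2: Apply the recurrence (x_{n+1}, y_{n+1}) = (x₁x_n + 90y₁y_n, x₁y_n + y₁x_n) repeatedly.
  From (x_1, y_1) = (19, 2): x_2 = 19·19 + 90·2·2 = 721; y_2 = 19·2 + 2·19 = 76.
Step 3: Verify x_2² - 90·y_2² = 519841 - 519840 = 1 (should be 1). ✓

(x_1, y_1) = (19, 2); (x_2, y_2) = (721, 76).


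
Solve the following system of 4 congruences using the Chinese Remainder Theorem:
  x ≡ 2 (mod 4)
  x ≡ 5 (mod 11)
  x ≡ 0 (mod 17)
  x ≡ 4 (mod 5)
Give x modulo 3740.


Product of moduli M = 4 · 11 · 17 · 5 = 3740.
Merge one congruence at a time:
  Start: x ≡ 2 (mod 4).
  Combine with x ≡ 5 (mod 11); new modulus lcm = 44.
    Write x = 2 + 4·t and substitute into x ≡ 5 (mod 11): 4·t ≡ 5 − 2 = 3 (mod 11).
    The inverse of 4 mod 11 is 3 (since 4·3 = 12 = 1·11 + 1), so t ≡ 3·3 = 9 ≡ 9 (mod 11).
    Then x = 2 + 4·9 = 38, valid modulo lcm(4, 11) = 44: x ≡ 38 (mod 44).
  Combine with x ≡ 0 (mod 17); new modulus lcm = 748.
    Write x = 38 + 44·t and substitute into x ≡ 0 (mod 17): 44·t ≡ 0 − 38 = -38 (mod 17).
    Reduce coefficients mod 17: 10·t ≡ 13 (mod 17).
    The inverse of 10 mod 17 is 12 (since 10·12 = 120 = 7·17 + 1), so t ≡ 12·13 = 156 ≡ 3 (mod 17).
    Then x = 38 + 44·3 = 170, valid modulo lcm(44, 17) = 748: x ≡ 170 (mod 748).
  Combine with x ≡ 4 (mod 5); new modulus lcm = 3740.
    Write x = 170 + 748·t and substitute into x ≡ 4 (mod 5): 748·t ≡ 4 − 170 = -166 (mod 5).
    Reduce coefficients mod 5: 3·t ≡ 4 (mod 5).
    The inverse of 3 mod 5 is 2 (since 3·2 = 6 = 1·5 + 1), so t ≡ 2·4 = 8 ≡ 3 (mod 5).
    Then x = 170 + 748·3 = 2414, valid modulo lcm(748, 5) = 3740: x ≡ 2414 (mod 3740).
Verify against each original: 2414 mod 4 = 2, 2414 mod 11 = 5, 2414 mod 17 = 0, 2414 mod 5 = 4.

x ≡ 2414 (mod 3740).


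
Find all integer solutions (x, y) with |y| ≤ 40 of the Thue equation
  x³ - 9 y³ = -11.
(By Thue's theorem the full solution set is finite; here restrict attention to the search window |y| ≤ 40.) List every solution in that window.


The equation is x³ - 9y³ = -11. For fixed y, x³ = 9·y³ − 11, so a solution requires the RHS to be a perfect cube.
Strategy: iterate y from -40 to 40, compute RHS = 9·y³ − 11, and check whether it is a (positive or negative) perfect cube.
Check small values of y:
  y = 0: RHS = -11 is not a perfect cube.
  y = 1: RHS = -2 is not a perfect cube.
  y = -1: RHS = -20 is not a perfect cube.
  y = 2: RHS = 61 is not a perfect cube.
  y = -2: RHS = -83 is not a perfect cube.
  y = 3: RHS = 232 is not a perfect cube.
  y = -3: RHS = -254 is not a perfect cube.
Continuing the search up to |y| = 40 finds no solutions either.
No (x, y) in the scanned range satisfies the equation.

No integer solutions with |y| ≤ 40.


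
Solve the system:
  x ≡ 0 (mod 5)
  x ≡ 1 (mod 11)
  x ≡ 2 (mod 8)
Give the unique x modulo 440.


Moduli 5, 11, 8 are pairwise coprime; by CRT there is a unique solution modulo M = 5 · 11 · 8 = 440.
Solve pairwise, accumulating the modulus:
  Start with x ≡ 0 (mod 5).
  Combine with x ≡ 1 (mod 11): since gcd(5, 11) = 1, we get a unique residue mod 55.
    Write x = 0 + 5·t and substitute into x ≡ 1 (mod 11): 5·t ≡ 1 − 0 = 1 (mod 11).
    The inverse of 5 mod 11 is 9 (since 5·9 = 45 = 4·11 + 1), so t ≡ 9·1 = 9 ≡ 9 (mod 11).
    Then x = 0 + 5·9 = 45, valid modulo lcm(5, 11) = 55: x ≡ 45 (mod 55).
  Combine with x ≡ 2 (mod 8): since gcd(55, 8) = 1, we get a unique residue mod 440.
    Write x = 45 + 55·t and substitute into x ≡ 2 (mod 8): 55·t ≡ 2 − 45 = -43 (mod 8).
    Reduce coefficients mod 8: 7·t ≡ 5 (mod 8).
    The inverse of 7 mod 8 is 7 (since 7·7 = 49 = 6·8 + 1), so t ≡ 7·5 = 35 ≡ 3 (mod 8).
    Then x = 45 + 55·3 = 210, valid modulo lcm(55, 8) = 440: x ≡ 210 (mod 440).
Verify: 210 mod 5 = 0 ✓, 210 mod 11 = 1 ✓, 210 mod 8 = 2 ✓.

x ≡ 210 (mod 440).


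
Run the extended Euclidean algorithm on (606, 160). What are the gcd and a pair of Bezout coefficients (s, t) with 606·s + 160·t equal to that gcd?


Euclidean algorithm on (606, 160) — divide until remainder is 0:
  606 = 3 · 160 + 126
  160 = 1 · 126 + 34
  126 = 3 · 34 + 24
  34 = 1 · 24 + 10
  24 = 2 · 10 + 4
  10 = 2 · 4 + 2
  4 = 2 · 2 + 0
gcd(606, 160) = 2.
Track Bezout coefficients alongside the remainders: start with r₀ = 606 = a·1 + b·0 (s = 1, t = 0) and r₁ = 160 = a·0 + b·1 (s = 0, t = 1); each new remainder r_{k+1} = r_{k-1} − q_k·r_k inherits s_{k+1} = s_{k-1} − q_k·s_k, t_{k+1} = t_{k-1} − q_k·t_k, so r_k = a·s_k + b·t_k at every step:
  q = 3: r = 126, s = 1 − 3·0 = 1, t = 0 − 3·1 = -3  (check: 606·1 + 160·(-3) = 126)
  q = 1: r = 34, s = 0 − 1·1 = -1, t = 1 − 1·(-3) = 4  (check: 606·(-1) + 160·4 = 34)
  q = 3: r = 24, s = 1 − 3·(-1) = 4, t = -3 − 3·4 = -15  (check: 606·4 + 160·(-15) = 24)
  q = 1: r = 10, s = -1 − 1·4 = -5, t = 4 − 1·(-15) = 19  (check: 606·(-5) + 160·19 = 10)
  q = 2: r = 4, s = 4 − 2·(-5) = 14, t = -15 − 2·19 = -53  (check: 606·14 + 160·(-53) = 4)
  q = 2: r = 2, s = -5 − 2·14 = -33, t = 19 − 2·(-53) = 125  (check: 606·(-33) + 160·125 = 2)
The row with r = 2 (the gcd) gives the Bezout coefficients s = -33, t = 125.
Result: 606 · (-33) + 160 · (125) = 2.

gcd(606, 160) = 2; s = -33, t = 125 (check: 606·(-33) + 160·125 = 2).


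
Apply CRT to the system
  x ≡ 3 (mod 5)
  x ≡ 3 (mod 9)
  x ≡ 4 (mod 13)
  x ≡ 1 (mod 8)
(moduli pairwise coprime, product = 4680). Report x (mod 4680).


Product of moduli M = 5 · 9 · 13 · 8 = 4680.
Merge one congruence at a time:
  Start: x ≡ 3 (mod 5).
  Combine with x ≡ 3 (mod 9); new modulus lcm = 45.
    Write x = 3 + 5·t and substitute into x ≡ 3 (mod 9): 5·t ≡ 3 − 3 = 0 (mod 9).
    The inverse of 5 mod 9 is 2 (since 5·2 = 10 = 1·9 + 1), so t ≡ 2·0 = 0 ≡ 0 (mod 9).
    Then x = 3 + 5·0 = 3, valid modulo lcm(5, 9) = 45: x ≡ 3 (mod 45).
  Combine with x ≡ 4 (mod 13); new modulus lcm = 585.
    Write x = 3 + 45·t and substitute into x ≡ 4 (mod 13): 45·t ≡ 4 − 3 = 1 (mod 13).
    Reduce coefficients mod 13: 6·t ≡ 1 (mod 13).
    The inverse of 6 mod 13 is 11 (since 6·11 = 66 = 5·13 + 1), so t ≡ 11·1 = 11 ≡ 11 (mod 13).
    Then x = 3 + 45·11 = 498, valid modulo lcm(45, 13) = 585: x ≡ 498 (mod 585).
  Combine with x ≡ 1 (mod 8); new modulus lcm = 4680.
    Write x = 498 + 585·t and substitute into x ≡ 1 (mod 8): 585·t ≡ 1 − 498 = -497 (mod 8).
    Reduce coefficients mod 8: 1·t ≡ 7 (mod 8).
    So t ≡ 7 (mod 8).
    Then x = 498 + 585·7 = 4593, valid modulo lcm(585, 8) = 4680: x ≡ 4593 (mod 4680).
Verify against each original: 4593 mod 5 = 3, 4593 mod 9 = 3, 4593 mod 13 = 4, 4593 mod 8 = 1.

x ≡ 4593 (mod 4680).


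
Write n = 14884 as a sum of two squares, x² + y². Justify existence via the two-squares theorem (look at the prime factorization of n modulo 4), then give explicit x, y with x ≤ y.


Step 1: Factor n = 14884 = 2^2 · 61^2.
Step 2: Check the mod-4 condition on each prime factor: 2 = 2 (special); 61 ≡ 1 (mod 4), exponent 2.
All primes ≡ 3 (mod 4) appear to even exponent (or don't appear), so by the two-squares theorem n IS expressible as a sum of two squares.
Step 3: Build a representation. Group n = k² · m with k = 2 and m = 61 · 61 = 3721 (a product of primes ≡ 1 (mod 4)); a representation of m scales to one of n via (k·x)² + (k·y)² = k²(x² + y²). Each prime p ≡ 1 (mod 4) is itself a sum of two squares; find a² by testing p − a² for a perfect square:
  61: 61 − 1² = 60, 61 − 2² = 57, 61 − 3² = 52, 61 − 4² = 45, 61 − 5² = 36 = 6² ⇒ 61 = 5² + 6².
  Combine using the Brahmagupta–Fibonacci identity (a² + b²)(c² + d²) = (ac − bd)² + (ad + bc)² = (ac + bd)² + (ad − bc)²:
  61 · 61 = 3721: from (5² + 6²)(5² + 6²), take (5·5 − 6·6, 5·6 + 6·5) = (25 − 36, 30 + 30) = (-11, 60); dropping signs (only squares matter) gives (11, 60); check 11² + 60² = 121 + 3600 = 3721 ✓.
  Scale by k = 2: (2·11, 2·60) = (22, 120).
Step 4: Order so x ≤ y and verify: 22² + 120² = 484 + 14400 = 14884 = n. ✓

n = 14884 = 22² + 120² (one valid representation with x ≤ y).


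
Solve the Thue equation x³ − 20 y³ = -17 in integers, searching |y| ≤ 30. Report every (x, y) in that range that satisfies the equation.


The equation is x³ - 20y³ = -17. For fixed y, x³ = 20·y³ − 17, so a solution requires the RHS to be a perfect cube.
Strategy: iterate y from -30 to 30, compute RHS = 20·y³ − 17, and check whether it is a (positive or negative) perfect cube.
Check small values of y:
  y = 0: RHS = -17 is not a perfect cube.
  y = 1: RHS = 3 is not a perfect cube.
  y = -1: RHS = -37 is not a perfect cube.
  y = 2: RHS = 143 is not a perfect cube.
  y = -2: RHS = -177 is not a perfect cube.
  y = 3: RHS = 523 is not a perfect cube.
  y = -3: RHS = -557 is not a perfect cube.
Continuing the search up to |y| = 30 finds no solutions either.
No (x, y) in the scanned range satisfies the equation.

No integer solutions with |y| ≤ 30.


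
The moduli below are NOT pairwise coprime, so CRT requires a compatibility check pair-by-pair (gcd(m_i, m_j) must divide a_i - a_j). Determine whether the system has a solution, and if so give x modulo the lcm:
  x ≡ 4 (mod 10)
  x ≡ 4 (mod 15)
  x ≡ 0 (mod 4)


Moduli 10, 15, 4 are not pairwise coprime, so CRT works modulo lcm(m_i) when all pairwise compatibility conditions hold.
Pairwise compatibility: gcd(m_i, m_j) must divide a_i - a_j for every pair.
Merge one congruence at a time:
  Start: x ≡ 4 (mod 10).
  Combine with x ≡ 4 (mod 15): gcd(10, 15) = 5; 4 - 4 = 0, which IS divisible by 5, so compatible.
    Write x = 4 + 10·t and substitute into x ≡ 4 (mod 15): 10·t ≡ 4 − 4 = 0 (mod 15).
    Divide the congruence (and modulus) by g = 5: 2·t ≡ 0 (mod 3).
    The inverse of 2 mod 3 is 2 (since 2·2 = 4 = 1·3 + 1), so t ≡ 2·0 = 0 ≡ 0 (mod 3).
    Then x = 4 + 10·0 = 4, valid modulo lcm(10, 15) = 30: x ≡ 4 (mod 30).
  Combine with x ≡ 0 (mod 4): gcd(30, 4) = 2; 0 - 4 = -4, which IS divisible by 2, so compatible.
    Write x = 4 + 30·t and substitute into x ≡ 0 (mod 4): 30·t ≡ 0 − 4 = -4 (mod 4).
    Divide the congruence (and modulus) by g = 2: 15·t ≡ -2 (mod 2).
    Reduce coefficients mod 2: 1·t ≡ 0 (mod 2).
    So t ≡ 0 (mod 2).
    Then x = 4 + 30·0 = 4, valid modulo lcm(30, 4) = 60: x ≡ 4 (mod 60).
Verify: 4 mod 10 = 4, 4 mod 15 = 4, 4 mod 4 = 0.

x ≡ 4 (mod 60).


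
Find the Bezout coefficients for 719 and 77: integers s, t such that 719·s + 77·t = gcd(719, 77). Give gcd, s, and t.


Euclidean algorithm on (719, 77) — divide until remainder is 0:
  719 = 9 · 77 + 26
  77 = 2 · 26 + 25
  26 = 1 · 25 + 1
  25 = 25 · 1 + 0
gcd(719, 77) = 1.
Track Bezout coefficients alongside the remainders: start with r₀ = 719 = a·1 + b·0 (s = 1, t = 0) and r₁ = 77 = a·0 + b·1 (s = 0, t = 1); each new remainder r_{k+1} = r_{k-1} − q_k·r_k inherits s_{k+1} = s_{k-1} − q_k·s_k, t_{k+1} = t_{k-1} − q_k·t_k, so r_k = a·s_k + b·t_k at every step:
  q = 9: r = 26, s = 1 − 9·0 = 1, t = 0 − 9·1 = -9  (check: 719·1 + 77·(-9) = 26)
  q = 2: r = 25, s = 0 − 2·1 = -2, t = 1 − 2·(-9) = 19  (check: 719·(-2) + 77·19 = 25)
  q = 1: r = 1, s = 1 − 1·(-2) = 3, t = -9 − 1·19 = -28  (check: 719·3 + 77·(-28) = 1)
The row with r = 1 (the gcd) gives the Bezout coefficients s = 3, t = -28.
Result: 719 · (3) + 77 · (-28) = 1.

gcd(719, 77) = 1; s = 3, t = -28 (check: 719·3 + 77·(-28) = 1).


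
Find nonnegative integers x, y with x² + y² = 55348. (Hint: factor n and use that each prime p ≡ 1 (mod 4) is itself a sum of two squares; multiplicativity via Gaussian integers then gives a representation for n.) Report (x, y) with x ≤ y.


Step 1: Factor n = 55348 = 2^2 · 101 · 137.
Step 2: Check the mod-4 condition on each prime factor: 2 = 2 (special); 101 ≡ 1 (mod 4), exponent 1; 137 ≡ 1 (mod 4), exponent 1.
All primes ≡ 3 (mod 4) appear to even exponent (or don't appear), so by the two-squares theorem n IS expressible as a sum of two squares.
Step 3: Build a representation. Group n = k² · m with k = 2 and m = 101 · 137 = 13837 (a product of primes ≡ 1 (mod 4)); a representation of m scales to one of n via (k·x)² + (k·y)² = k²(x² + y²). Each prime p ≡ 1 (mod 4) is itself a sum of two squares; find a² by testing p − a² for a perfect square:
  101: 101 − 1² = 100 = 10² ⇒ 101 = 1² + 10².
  137: 137 − 1² = 136, 137 − 2² = 133, 137 − 3² = 128, 137 − 4² = 121 = 11² ⇒ 137 = 4² + 11².
  Combine using the Brahmagupta–Fibonacci identity (a² + b²)(c² + d²) = (ac − bd)² + (ad + bc)² = (ac + bd)² + (ad − bc)²:
  101 · 137 = 13837: from (1² + 10²)(4² + 11²), take (1·4 − 10·11, 1·11 + 10·4) = (4 − 110, 11 + 40) = (-106, 51); dropping signs (only squares matter) gives (106, 51); check 106² + 51² = 11236 + 2601 = 13837 ✓.
  Scale by k = 2: (2·106, 2·51) = (212, 102).
Step 4: Order so x ≤ y and verify: 102² + 212² = 10404 + 44944 = 55348 = n. ✓

n = 55348 = 102² + 212² (one valid representation with x ≤ y).


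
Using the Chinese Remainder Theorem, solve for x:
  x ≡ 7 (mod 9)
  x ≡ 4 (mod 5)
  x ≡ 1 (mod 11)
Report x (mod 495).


Moduli 9, 5, 11 are pairwise coprime; by CRT there is a unique solution modulo M = 9 · 5 · 11 = 495.
Solve pairwise, accumulating the modulus:
  Start with x ≡ 7 (mod 9).
  Combine with x ≡ 4 (mod 5): since gcd(9, 5) = 1, we get a unique residue mod 45.
    Write x = 7 + 9·t and substitute into x ≡ 4 (mod 5): 9·t ≡ 4 − 7 = -3 (mod 5).
    Reduce coefficients mod 5: 4·t ≡ 2 (mod 5).
    The inverse of 4 mod 5 is 4 (since 4·4 = 16 = 3·5 + 1), so t ≡ 4·2 = 8 ≡ 3 (mod 5).
    Then x = 7 + 9·3 = 34, valid modulo lcm(9, 5) = 45: x ≡ 34 (mod 45).
  Combine with x ≡ 1 (mod 11): since gcd(45, 11) = 1, we get a unique residue mod 495.
    Write x = 34 + 45·t and substitute into x ≡ 1 (mod 11): 45·t ≡ 1 − 34 = -33 (mod 11).
    Reduce coefficients mod 11: 1·t ≡ 0 (mod 11).
    So t ≡ 0 (mod 11).
    Then x = 34 + 45·0 = 34, valid modulo lcm(45, 11) = 495: x ≡ 34 (mod 495).
Verify: 34 mod 9 = 7 ✓, 34 mod 5 = 4 ✓, 34 mod 11 = 1 ✓.

x ≡ 34 (mod 495).
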